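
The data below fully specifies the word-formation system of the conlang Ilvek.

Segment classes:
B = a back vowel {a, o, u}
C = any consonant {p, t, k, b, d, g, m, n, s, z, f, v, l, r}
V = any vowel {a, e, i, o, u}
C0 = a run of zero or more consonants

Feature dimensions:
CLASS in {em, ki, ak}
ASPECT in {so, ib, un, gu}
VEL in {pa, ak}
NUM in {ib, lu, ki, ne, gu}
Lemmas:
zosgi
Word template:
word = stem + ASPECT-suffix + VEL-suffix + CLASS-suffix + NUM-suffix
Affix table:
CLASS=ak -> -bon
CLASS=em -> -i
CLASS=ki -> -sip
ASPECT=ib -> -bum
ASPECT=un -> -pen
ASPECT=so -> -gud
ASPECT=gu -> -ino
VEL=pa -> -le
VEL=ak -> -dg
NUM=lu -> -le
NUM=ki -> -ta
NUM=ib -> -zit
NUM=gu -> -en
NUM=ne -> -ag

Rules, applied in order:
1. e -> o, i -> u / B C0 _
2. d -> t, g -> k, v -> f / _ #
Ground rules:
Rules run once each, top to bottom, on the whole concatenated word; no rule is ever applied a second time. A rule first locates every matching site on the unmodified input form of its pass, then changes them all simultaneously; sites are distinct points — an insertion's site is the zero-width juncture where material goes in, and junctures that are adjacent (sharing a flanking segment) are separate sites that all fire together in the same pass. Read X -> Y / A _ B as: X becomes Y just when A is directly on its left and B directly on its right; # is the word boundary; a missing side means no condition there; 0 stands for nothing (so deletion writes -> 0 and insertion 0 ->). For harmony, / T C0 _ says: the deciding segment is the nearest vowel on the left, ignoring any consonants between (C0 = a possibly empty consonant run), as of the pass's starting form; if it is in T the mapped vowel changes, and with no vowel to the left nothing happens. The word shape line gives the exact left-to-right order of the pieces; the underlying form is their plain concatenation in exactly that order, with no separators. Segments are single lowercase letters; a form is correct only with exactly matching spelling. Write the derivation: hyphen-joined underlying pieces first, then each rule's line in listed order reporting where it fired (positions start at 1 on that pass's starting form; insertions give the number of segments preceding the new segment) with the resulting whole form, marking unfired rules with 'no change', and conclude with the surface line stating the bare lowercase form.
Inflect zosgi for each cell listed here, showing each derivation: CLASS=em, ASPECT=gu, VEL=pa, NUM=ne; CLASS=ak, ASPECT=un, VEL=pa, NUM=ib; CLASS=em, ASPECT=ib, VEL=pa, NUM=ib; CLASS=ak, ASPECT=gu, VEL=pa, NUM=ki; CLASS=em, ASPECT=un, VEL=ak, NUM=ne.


cell CLASS=em, ASPECT=gu, VEL=pa, NUM=ne:
underlying: zosgi-ino-le-i-ag
1. e -> o, i -> u / B C0 _: fires at position(s) 5, 10: zosguinoloiag
2. d -> t, g -> k, v -> f / _ #: fires at position(s) 13: zosguinoloiak
surface: zosguinoloiak

cell CLASS=ak, ASPECT=un, VEL=pa, NUM=ib:
underlying: zosgi-pen-le-bon-zit
1. e -> o, i -> u / B C0 _: fires at position(s) 5, 15: zosgupenlebonzut
2. d -> t, g -> k, v -> f / _ #: no change
surface: zosgupenlebonzut

cell CLASS=em, ASPECT=ib, VEL=pa, NUM=ib:
underlying: zosgi-bum-le-i-zit
1. e -> o, i -> u / B C0 _: fires at position(s) 5, 10: zosgubumloizit
2. d -> t, g -> k, v -> f / _ #: no change
surface: zosgubumloizit

cell CLASS=ak, ASPECT=gu, VEL=pa, NUM=ki:
underlying: zosgi-ino-le-bon-ta
1. e -> o, i -> u / B C0 _: fires at position(s) 5, 10: zosguinolobonta
2. d -> t, g -> k, v -> f / _ #: no change
surface: zosguinolobonta

cell CLASS=em, ASPECT=un, VEL=ak, NUM=ne:
underlying: zosgi-pen-dg-i-ag
1. e -> o, i -> u / B C0 _: fires at position(s) 5: zosgupendgiag
2. d -> t, g -> k, v -> f / _ #: fires at position(s) 13: zosgupendgiak
surface: zosgupendgiak


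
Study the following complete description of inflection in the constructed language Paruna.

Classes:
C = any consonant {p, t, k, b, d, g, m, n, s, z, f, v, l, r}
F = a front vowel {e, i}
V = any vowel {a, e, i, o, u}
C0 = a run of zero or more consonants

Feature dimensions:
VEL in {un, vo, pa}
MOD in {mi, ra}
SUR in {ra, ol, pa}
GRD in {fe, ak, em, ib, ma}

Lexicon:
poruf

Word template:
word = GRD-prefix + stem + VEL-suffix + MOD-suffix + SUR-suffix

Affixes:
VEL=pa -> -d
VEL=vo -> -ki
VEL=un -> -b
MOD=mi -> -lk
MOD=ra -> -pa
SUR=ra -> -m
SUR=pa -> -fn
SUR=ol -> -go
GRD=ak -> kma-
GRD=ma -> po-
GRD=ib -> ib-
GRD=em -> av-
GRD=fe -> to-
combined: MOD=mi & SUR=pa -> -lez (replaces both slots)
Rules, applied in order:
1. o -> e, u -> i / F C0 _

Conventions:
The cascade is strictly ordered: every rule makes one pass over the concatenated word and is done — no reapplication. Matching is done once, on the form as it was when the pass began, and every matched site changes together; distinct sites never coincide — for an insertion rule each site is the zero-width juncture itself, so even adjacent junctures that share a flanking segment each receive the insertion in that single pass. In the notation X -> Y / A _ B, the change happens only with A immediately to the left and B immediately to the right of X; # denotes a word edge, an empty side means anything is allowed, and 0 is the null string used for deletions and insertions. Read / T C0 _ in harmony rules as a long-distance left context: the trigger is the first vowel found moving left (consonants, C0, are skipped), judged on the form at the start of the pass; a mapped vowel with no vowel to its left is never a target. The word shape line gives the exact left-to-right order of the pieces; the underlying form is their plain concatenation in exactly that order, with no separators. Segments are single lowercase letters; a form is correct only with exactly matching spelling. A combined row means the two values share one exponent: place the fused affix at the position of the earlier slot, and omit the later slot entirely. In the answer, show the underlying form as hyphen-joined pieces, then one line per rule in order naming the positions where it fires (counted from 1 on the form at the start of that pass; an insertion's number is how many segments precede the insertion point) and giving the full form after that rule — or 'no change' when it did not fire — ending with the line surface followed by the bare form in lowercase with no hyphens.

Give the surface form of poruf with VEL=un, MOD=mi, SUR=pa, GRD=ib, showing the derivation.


underlying: ib-poruf-b-lez
1. o -> e, u -> i / F C0 _: fires at position(s) 4: ibperufblez
surface: ibperufblez


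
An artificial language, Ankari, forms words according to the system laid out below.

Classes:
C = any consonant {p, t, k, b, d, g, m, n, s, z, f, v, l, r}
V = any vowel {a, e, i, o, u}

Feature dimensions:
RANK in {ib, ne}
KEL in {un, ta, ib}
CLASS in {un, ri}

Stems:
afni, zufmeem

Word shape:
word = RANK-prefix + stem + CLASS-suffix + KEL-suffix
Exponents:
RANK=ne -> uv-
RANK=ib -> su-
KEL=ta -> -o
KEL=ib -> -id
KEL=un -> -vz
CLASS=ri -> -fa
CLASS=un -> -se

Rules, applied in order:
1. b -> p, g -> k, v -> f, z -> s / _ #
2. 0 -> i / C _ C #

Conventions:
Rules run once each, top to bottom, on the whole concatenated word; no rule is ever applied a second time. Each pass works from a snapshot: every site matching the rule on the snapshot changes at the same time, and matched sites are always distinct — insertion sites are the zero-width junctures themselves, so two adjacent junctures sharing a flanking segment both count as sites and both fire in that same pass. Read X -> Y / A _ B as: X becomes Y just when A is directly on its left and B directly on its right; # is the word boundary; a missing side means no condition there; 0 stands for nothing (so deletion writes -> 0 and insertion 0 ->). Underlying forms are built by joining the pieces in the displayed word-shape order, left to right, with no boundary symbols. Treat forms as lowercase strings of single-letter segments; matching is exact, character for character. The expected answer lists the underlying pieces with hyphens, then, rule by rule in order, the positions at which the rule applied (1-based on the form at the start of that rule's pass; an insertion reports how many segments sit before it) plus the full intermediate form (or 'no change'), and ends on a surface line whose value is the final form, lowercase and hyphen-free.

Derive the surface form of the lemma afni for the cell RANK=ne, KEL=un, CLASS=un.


underlying: uv-afni-se-vz
1. b -> p, g -> k, v -> f, z -> s / _ #: fires at position(s) 10: uvafnisevs
2. 0 -> i / C _ C #: inserts after position(s) 9: uvafnisevis
surface: uvafnisevis


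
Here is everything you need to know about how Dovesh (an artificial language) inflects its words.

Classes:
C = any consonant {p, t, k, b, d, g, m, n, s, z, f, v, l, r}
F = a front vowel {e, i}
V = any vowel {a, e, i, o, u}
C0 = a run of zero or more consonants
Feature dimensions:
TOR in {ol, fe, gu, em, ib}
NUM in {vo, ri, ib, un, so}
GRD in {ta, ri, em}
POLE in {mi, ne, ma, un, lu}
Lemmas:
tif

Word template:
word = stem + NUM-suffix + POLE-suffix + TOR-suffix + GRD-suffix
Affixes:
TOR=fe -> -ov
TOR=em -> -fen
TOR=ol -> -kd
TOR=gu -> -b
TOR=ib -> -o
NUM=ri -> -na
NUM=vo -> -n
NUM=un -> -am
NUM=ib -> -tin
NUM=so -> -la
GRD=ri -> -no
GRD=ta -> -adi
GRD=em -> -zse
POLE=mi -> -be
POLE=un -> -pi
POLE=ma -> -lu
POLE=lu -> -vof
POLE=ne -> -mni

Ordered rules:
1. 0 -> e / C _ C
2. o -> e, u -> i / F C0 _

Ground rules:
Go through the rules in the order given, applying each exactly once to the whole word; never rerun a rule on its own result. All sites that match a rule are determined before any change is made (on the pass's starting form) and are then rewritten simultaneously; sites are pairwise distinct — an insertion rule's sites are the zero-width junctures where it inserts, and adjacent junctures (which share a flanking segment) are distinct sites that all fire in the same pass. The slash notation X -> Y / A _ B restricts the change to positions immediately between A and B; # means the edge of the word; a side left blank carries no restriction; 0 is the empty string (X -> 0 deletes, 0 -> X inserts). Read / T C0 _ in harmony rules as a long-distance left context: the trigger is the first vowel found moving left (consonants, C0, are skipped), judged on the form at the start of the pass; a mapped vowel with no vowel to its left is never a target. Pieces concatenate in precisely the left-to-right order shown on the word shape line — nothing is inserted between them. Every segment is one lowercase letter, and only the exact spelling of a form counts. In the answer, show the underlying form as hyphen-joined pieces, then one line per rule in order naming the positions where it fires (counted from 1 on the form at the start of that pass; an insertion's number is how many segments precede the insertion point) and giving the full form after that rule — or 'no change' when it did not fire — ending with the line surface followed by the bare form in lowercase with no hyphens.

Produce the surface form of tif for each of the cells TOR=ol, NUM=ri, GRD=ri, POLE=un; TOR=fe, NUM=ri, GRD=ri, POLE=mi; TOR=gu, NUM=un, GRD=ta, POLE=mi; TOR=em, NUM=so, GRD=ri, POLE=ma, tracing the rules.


cell TOR=ol, NUM=ri, GRD=ri, POLE=un:
underlying: tif-na-pi-kd-no
1. 0 -> e / C _ C: inserts after position(s) 3, 8, 9: tifenapikedeno
2. o -> e, u -> i / F C0 _: fires at position(s) 14: tifenapikedene
surface: tifenapikedene

cell TOR=fe, NUM=ri, GRD=ri, POLE=mi:
underlying: tif-na-be-ov-no
1. 0 -> e / C _ C: inserts after position(s) 3, 9: tifenabeoveno
2. o -> e, u -> i / F C0 _: fires at position(s) 9, 13: tifenabeevene
surface: tifenabeevene

cell TOR=gu, NUM=un, GRD=ta, POLE=mi:
underlying: tif-am-be-b-adi
1. 0 -> e / C _ C: inserts after position(s) 5: tifamebebadi
2. o -> e, u -> i / F C0 _: no change
surface: tifamebebadi

cell TOR=em, NUM=so, GRD=ri, POLE=ma:
underlying: tif-la-lu-fen-no
1. 0 -> e / C _ C: inserts after position(s) 3, 10: tifelalufeneno
2. o -> e, u -> i / F C0 _: fires at position(s) 14: tifelalufenene
surface: tifelalufenene


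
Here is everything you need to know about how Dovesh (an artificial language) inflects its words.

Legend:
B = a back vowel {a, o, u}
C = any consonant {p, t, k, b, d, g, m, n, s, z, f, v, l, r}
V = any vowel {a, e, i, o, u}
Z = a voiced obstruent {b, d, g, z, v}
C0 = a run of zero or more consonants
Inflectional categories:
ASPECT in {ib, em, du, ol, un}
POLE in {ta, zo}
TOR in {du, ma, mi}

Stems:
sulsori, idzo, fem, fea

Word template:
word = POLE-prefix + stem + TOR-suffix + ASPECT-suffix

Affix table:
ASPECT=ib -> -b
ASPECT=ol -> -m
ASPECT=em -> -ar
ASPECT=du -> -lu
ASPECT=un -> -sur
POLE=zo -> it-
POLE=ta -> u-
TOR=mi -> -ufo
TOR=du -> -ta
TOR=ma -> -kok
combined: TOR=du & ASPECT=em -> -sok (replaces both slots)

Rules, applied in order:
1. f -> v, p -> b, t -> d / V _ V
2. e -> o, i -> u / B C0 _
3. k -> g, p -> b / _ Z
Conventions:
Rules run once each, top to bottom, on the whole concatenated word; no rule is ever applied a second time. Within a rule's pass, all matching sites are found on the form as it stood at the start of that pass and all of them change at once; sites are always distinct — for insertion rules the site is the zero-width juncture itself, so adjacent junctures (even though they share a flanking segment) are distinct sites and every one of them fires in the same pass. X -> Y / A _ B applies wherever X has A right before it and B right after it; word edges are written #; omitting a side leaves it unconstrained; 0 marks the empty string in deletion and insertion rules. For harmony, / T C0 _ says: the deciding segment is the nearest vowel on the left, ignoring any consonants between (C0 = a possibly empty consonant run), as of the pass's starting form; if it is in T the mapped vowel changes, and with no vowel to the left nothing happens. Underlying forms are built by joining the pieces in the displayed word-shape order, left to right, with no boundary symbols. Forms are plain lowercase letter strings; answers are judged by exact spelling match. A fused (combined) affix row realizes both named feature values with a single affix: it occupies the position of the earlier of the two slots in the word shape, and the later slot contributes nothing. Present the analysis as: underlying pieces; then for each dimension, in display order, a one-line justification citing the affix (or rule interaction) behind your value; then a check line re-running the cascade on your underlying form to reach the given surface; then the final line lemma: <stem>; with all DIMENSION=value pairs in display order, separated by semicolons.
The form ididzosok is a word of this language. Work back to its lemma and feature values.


underlying: it-idzo-sok
ASPECT=em - signalled by the combined affix row
POLE=zo - signalled by the affix it-
TOR=du - signalled by the combined affix row
check: itidzosok -> ididzosok -> ididzosok -> ididzosok
lemma: idzo; ASPECT=em; POLE=zo; TOR=du


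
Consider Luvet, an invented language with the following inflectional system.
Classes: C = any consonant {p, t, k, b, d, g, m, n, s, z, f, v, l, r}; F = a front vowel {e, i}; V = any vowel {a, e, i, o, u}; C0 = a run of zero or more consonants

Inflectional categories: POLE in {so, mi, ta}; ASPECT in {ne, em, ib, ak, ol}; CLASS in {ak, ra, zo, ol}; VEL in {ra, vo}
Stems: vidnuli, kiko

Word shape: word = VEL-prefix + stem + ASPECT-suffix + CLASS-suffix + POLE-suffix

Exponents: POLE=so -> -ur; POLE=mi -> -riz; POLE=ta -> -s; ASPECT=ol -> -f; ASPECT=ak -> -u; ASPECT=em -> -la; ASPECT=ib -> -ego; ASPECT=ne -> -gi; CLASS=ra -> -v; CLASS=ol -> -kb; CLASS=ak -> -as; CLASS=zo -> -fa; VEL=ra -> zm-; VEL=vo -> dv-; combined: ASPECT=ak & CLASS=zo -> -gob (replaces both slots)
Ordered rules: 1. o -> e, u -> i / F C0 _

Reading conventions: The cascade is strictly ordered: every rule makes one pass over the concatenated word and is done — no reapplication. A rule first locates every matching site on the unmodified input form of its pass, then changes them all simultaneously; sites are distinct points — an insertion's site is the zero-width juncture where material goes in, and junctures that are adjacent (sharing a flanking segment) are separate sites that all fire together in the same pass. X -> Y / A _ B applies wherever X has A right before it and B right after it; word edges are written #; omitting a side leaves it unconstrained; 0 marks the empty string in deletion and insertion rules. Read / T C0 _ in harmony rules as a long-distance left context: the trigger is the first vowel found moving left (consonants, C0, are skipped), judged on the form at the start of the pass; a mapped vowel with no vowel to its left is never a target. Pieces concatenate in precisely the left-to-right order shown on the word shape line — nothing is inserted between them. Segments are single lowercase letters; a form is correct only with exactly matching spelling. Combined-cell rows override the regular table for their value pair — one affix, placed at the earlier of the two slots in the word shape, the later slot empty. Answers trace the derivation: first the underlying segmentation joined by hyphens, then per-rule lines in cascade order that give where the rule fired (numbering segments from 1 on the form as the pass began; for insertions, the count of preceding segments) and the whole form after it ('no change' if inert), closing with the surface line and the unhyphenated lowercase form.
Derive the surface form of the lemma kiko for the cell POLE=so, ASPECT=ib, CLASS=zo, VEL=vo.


underlying: dv-kiko-ego-fa-ur
1. o -> e, u -> i / F C0 _: fires at position(s) 6, 9: dvkikeegefaur
surface: dvkikeegefaur


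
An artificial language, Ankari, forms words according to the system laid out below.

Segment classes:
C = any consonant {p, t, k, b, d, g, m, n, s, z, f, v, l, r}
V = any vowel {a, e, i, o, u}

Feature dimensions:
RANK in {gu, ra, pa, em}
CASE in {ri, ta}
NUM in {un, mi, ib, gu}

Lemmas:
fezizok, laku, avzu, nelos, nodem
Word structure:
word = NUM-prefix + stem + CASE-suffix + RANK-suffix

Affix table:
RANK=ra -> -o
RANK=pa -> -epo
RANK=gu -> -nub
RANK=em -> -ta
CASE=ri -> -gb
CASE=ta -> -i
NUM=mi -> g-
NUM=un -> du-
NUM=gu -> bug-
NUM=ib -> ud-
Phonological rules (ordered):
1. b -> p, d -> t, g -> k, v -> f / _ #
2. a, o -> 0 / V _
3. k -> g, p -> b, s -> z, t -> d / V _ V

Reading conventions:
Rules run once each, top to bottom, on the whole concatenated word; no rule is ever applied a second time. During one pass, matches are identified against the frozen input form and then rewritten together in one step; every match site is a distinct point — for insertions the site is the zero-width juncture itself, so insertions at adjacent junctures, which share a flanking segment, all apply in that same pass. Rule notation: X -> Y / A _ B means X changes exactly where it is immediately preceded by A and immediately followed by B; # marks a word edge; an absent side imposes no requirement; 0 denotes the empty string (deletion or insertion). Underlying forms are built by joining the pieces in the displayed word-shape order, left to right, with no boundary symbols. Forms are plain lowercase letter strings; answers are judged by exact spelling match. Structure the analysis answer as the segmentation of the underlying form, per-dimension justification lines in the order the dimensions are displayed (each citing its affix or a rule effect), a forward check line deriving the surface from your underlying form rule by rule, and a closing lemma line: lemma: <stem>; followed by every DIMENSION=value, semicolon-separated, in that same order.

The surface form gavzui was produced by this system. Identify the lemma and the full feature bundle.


underlying: g-avzu-i-o
RANK=ra - signalled by the affix -o
CASE=ta - signalled by the affix -i
NUM=mi - signalled by the affix g-
check: gavzuio -> gavzuio -> gavzui -> gavzui
lemma: avzu; RANK=ra; CASE=ta; NUM=mi


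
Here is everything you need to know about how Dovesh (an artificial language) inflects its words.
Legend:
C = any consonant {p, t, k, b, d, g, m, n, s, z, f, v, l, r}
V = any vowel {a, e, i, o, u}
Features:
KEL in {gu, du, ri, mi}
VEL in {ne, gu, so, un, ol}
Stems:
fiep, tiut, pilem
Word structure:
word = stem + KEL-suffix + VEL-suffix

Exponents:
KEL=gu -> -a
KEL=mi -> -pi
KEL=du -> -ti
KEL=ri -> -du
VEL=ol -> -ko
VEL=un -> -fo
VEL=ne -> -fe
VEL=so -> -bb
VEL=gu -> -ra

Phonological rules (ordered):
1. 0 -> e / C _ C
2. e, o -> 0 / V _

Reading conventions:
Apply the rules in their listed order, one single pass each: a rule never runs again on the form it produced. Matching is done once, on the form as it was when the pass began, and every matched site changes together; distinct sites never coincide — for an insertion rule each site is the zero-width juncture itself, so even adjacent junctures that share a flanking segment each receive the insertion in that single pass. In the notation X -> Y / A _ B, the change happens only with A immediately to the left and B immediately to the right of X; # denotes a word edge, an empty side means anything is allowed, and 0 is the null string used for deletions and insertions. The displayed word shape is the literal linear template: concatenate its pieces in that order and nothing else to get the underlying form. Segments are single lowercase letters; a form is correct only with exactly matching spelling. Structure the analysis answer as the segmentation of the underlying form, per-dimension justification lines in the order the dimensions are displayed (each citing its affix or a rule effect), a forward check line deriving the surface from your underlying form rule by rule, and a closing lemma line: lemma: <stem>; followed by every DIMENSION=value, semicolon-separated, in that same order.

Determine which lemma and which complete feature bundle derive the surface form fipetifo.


underlying: fiep-ti-fo
KEL=du - signalled by the affix -ti
VEL=un - signalled by the affix -fo
check: fieptifo -> fiepetifo -> fipetifo
lemma: fiep; KEL=du; VEL=un


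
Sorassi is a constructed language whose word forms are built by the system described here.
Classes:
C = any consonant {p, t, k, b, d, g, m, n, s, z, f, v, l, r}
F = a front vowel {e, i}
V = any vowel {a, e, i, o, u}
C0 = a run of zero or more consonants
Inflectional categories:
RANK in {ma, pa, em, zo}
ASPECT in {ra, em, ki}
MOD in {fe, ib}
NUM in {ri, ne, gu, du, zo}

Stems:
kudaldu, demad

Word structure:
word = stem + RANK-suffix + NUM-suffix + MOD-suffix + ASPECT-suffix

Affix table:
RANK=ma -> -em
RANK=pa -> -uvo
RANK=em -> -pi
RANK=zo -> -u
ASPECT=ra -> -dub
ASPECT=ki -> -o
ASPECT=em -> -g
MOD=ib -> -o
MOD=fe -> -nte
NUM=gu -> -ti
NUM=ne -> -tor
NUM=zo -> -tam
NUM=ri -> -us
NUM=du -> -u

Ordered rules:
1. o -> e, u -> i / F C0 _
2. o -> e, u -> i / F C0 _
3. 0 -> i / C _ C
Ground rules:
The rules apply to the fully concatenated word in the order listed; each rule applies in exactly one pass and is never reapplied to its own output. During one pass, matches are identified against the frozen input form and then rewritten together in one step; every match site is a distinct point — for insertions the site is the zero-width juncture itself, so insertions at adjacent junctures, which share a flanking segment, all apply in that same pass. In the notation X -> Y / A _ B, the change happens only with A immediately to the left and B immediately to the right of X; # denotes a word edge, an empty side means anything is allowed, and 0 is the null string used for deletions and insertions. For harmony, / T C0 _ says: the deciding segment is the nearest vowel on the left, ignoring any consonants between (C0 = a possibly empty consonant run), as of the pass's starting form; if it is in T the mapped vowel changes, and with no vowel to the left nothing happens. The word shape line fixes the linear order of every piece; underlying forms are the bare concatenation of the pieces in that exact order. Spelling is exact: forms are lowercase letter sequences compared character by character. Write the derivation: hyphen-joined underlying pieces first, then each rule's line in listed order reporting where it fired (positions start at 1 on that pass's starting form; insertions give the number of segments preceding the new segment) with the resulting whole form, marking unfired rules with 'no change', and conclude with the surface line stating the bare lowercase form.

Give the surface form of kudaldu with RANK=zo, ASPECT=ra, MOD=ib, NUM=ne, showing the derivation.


underlying: kudaldu-u-tor-o-dub
1. o -> e, u -> i / F C0 _: no change
2. o -> e, u -> i / F C0 _: no change
3. 0 -> i / C _ C: inserts after position(s) 5: kudaliduutorodub
surface: kudaliduutorodub


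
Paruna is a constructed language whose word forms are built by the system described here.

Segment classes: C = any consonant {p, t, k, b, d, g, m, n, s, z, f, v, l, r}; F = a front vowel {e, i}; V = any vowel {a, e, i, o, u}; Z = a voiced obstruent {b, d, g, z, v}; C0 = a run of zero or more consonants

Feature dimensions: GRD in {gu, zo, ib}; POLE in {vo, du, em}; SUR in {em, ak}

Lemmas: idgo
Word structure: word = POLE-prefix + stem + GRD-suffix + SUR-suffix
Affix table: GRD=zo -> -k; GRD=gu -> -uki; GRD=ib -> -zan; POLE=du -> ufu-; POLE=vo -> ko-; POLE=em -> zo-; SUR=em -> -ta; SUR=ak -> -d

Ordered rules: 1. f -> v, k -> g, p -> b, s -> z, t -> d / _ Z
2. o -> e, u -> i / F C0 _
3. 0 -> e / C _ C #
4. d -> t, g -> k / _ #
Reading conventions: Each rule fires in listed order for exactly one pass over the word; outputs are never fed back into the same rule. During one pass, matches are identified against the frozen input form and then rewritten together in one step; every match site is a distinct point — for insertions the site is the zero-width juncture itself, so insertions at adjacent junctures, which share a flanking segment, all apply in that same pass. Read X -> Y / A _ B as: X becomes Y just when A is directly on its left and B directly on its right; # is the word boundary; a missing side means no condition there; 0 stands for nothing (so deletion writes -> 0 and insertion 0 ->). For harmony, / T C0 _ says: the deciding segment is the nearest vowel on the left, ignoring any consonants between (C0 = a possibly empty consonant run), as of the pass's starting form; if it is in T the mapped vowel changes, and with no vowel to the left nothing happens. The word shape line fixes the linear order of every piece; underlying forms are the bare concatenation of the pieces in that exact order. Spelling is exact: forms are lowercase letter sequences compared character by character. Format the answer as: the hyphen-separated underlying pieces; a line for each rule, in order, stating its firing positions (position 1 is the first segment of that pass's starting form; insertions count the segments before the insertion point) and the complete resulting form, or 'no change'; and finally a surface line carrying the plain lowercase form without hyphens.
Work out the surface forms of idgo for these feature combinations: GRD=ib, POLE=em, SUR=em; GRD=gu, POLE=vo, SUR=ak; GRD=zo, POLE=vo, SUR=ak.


cell GRD=ib, POLE=em, SUR=em:
underlying: zo-idgo-zan-ta
1. f -> v, k -> g, p -> b, s -> z, t -> d / _ Z: no change
2. o -> e, u -> i / F C0 _: fires at position(s) 6: zoidgezanta
3. 0 -> e / C _ C #: no change
4. d -> t, g -> k / _ #: no change
surface: zoidgezanta

cell GRD=gu, POLE=vo, SUR=ak:
underlying: ko-idgo-uki-d
1. f -> v, k -> g, p -> b, s -> z, t -> d / _ Z: no change
2. o -> e, u -> i / F C0 _: fires at position(s) 6: koidgeukid
3. 0 -> e / C _ C #: no change
4. d -> t, g -> k / _ #: fires at position(s) 10: koidgeukit
surface: koidgeukit

cell GRD=zo, POLE=vo, SUR=ak:
underlying: ko-idgo-k-d
1. f -> v, k -> g, p -> b, s -> z, t -> d / _ Z: fires at position(s) 7: koidgogd
2. o -> e, u -> i / F C0 _: fires at position(s) 6: koidgegd
3. 0 -> e / C _ C #: inserts after position(s) 7: koidgeged
4. d -> t, g -> k / _ #: fires at position(s) 9: koidgeget
surface: koidgeget


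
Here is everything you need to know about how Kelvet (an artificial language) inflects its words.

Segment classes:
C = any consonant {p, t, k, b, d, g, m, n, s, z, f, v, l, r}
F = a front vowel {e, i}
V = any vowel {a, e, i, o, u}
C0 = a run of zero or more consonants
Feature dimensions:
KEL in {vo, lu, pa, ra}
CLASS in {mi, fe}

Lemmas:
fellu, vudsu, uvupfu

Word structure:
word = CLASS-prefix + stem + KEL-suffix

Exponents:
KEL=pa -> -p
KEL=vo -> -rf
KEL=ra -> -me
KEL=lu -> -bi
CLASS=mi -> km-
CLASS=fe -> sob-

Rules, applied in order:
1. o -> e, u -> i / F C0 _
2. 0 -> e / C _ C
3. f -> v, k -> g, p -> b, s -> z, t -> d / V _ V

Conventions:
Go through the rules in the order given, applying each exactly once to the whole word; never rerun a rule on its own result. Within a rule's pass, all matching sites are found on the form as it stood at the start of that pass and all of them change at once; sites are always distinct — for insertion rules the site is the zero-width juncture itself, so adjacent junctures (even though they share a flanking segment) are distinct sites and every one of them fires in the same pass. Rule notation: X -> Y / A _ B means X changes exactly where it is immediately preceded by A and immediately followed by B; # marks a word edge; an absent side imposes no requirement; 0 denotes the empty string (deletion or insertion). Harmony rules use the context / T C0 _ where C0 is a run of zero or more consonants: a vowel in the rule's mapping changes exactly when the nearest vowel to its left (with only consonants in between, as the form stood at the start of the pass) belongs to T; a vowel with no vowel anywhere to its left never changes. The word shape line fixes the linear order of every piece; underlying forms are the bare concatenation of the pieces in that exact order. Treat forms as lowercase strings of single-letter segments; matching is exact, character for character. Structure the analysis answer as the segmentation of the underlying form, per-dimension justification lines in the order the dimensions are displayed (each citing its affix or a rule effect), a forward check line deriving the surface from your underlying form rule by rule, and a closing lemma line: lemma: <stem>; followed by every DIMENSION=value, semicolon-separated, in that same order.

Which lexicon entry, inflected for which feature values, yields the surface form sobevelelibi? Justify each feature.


underlying: sob-fellu-bi
KEL=lu - signalled by the affix -bi
CLASS=fe - signalled by the affix sob-
check: sobfellubi -> sobfellibi -> sobefelelibi -> sobevelelibi
lemma: fellu; KEL=lu; CLASS=fe


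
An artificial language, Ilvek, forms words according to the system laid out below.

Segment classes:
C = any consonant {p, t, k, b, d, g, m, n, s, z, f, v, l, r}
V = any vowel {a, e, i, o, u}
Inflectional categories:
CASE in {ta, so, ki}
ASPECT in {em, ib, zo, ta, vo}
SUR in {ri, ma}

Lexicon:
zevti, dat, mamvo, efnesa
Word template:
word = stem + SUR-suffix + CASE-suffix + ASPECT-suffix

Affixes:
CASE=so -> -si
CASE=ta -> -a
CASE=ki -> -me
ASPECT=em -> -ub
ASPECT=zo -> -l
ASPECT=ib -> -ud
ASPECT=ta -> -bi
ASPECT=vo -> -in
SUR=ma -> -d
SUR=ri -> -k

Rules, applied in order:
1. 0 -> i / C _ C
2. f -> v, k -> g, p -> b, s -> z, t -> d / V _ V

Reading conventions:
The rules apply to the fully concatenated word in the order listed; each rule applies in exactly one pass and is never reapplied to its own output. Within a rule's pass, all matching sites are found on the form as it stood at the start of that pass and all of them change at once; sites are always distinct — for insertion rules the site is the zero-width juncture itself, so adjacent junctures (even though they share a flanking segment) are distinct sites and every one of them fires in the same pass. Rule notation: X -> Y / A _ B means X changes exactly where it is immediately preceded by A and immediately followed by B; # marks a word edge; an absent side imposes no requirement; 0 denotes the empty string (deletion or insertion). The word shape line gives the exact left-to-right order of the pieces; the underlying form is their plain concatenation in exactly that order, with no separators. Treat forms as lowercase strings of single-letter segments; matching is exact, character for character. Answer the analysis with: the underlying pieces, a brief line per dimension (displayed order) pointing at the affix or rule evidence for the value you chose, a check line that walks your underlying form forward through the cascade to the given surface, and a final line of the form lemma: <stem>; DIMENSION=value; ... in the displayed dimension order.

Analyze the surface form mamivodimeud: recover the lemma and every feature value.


underlying: mamvo-d-me-ud
CASE=ki - signalled by the affix -me
ASPECT=ib - signalled by the affix -ud
SUR=ma - signalled by the affix -d
check: mamvodmeud -> mamivodimeud -> mamivodimeud
lemma: mamvo; CASE=ki; ASPECT=ib; SUR=ma


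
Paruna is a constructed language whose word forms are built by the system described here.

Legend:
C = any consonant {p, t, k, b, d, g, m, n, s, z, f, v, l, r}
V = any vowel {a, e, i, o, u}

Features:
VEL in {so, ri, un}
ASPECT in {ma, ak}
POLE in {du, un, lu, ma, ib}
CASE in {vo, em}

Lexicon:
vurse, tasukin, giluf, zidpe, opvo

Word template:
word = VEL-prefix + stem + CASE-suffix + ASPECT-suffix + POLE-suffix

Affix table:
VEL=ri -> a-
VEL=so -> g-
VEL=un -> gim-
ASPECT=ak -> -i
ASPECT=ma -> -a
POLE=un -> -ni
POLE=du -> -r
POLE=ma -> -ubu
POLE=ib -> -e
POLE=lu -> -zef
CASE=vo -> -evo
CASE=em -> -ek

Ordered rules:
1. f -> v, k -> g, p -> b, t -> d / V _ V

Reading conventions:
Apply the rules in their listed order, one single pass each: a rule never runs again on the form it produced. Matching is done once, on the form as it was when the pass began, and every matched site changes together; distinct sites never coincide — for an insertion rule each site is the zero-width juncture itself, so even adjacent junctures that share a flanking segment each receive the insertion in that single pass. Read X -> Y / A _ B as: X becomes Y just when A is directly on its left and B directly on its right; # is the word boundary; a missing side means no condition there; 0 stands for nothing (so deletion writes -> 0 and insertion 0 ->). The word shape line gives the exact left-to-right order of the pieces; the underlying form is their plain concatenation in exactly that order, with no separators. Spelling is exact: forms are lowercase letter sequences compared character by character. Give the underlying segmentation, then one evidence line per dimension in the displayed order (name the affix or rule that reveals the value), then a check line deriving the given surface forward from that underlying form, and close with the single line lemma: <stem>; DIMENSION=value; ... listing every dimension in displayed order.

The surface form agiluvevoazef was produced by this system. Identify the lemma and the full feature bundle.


underlying: a-giluf-evo-a-zef
VEL=ri - signalled by the affix a-
ASPECT=ma - signalled by the affix -a
POLE=lu - signalled by the affix -zef
CASE=vo - signalled by the affix -evo
check: agilufevoazef -> agiluvevoazef
lemma: giluf; VEL=ri; ASPECT=ma; POLE=lu; CASE=vo


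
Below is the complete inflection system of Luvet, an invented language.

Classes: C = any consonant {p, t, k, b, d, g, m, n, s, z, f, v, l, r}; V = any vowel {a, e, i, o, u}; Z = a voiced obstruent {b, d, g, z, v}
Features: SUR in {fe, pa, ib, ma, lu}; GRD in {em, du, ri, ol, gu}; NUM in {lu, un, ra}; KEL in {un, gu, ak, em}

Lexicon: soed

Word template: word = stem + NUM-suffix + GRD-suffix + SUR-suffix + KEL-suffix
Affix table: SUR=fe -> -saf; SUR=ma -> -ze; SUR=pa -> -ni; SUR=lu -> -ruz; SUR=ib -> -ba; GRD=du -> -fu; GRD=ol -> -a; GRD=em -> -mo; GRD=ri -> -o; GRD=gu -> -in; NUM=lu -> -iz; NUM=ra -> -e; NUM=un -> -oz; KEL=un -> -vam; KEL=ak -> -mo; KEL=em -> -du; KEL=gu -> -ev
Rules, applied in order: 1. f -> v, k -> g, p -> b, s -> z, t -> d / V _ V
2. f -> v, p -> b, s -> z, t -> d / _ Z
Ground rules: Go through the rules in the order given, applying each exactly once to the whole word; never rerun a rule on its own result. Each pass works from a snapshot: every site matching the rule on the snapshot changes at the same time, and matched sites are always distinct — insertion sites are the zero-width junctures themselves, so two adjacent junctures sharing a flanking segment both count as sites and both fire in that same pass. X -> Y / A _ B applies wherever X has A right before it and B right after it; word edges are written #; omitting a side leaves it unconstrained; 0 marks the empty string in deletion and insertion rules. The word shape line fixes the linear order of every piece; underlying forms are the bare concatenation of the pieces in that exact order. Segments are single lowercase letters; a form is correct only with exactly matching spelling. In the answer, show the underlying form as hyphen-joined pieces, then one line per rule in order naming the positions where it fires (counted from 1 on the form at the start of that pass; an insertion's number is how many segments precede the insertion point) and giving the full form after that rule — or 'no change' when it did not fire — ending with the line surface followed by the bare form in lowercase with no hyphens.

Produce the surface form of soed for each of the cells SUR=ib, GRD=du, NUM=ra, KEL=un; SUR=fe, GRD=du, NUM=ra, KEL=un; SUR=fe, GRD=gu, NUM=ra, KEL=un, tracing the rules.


cell SUR=ib, GRD=du, NUM=ra, KEL=un:
underlying: soed-e-fu-ba-vam
1. f -> v, k -> g, p -> b, s -> z, t -> d / V _ V: fires at position(s) 6: soedevubavam
2. f -> v, p -> b, s -> z, t -> d / _ Z: no change
surface: soedevubavam

cell SUR=fe, GRD=du, NUM=ra, KEL=un:
underlying: soed-e-fu-saf-vam
1. f -> v, k -> g, p -> b, s -> z, t -> d / V _ V: fires at position(s) 6, 8: soedevuzafvam
2. f -> v, p -> b, s -> z, t -> d / _ Z: fires at position(s) 10: soedevuzavvam
surface: soedevuzavvam

cell SUR=fe, GRD=gu, NUM=ra, KEL=un:
underlying: soed-e-in-saf-vam
1. f -> v, k -> g, p -> b, s -> z, t -> d / V _ V: no change
2. f -> v, p -> b, s -> z, t -> d / _ Z: fires at position(s) 10: soedeinsavvam
surface: soedeinsavvam


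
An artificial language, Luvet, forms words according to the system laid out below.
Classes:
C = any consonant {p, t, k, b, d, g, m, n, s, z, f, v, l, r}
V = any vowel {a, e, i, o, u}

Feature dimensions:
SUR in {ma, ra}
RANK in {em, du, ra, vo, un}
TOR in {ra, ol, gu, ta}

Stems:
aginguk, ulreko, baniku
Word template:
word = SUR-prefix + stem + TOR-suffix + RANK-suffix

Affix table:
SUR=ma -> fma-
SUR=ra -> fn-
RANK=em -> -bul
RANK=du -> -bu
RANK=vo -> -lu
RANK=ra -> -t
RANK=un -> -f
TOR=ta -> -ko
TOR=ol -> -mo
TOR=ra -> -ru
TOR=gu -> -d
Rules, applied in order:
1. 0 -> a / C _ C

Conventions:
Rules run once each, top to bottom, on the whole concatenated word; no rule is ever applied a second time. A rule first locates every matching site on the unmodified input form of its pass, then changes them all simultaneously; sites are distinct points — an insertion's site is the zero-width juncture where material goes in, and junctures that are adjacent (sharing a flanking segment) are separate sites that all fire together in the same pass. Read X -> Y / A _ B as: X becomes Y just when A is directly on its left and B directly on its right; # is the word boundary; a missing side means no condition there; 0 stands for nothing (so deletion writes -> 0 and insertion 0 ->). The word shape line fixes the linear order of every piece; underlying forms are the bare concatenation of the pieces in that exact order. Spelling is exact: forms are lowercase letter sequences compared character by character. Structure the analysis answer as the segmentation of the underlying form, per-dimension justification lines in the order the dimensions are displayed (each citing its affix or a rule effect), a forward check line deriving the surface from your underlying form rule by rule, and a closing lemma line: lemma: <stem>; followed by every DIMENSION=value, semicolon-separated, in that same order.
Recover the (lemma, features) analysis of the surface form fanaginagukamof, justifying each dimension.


underlying: fn-aginguk-mo-f
SUR=ra - signalled by the affix fn-
RANK=un - signalled by the affix -f
TOR=ol - signalled by the affix -mo
check: fnagingukmof -> fanaginagukamof
lemma: aginguk; SUR=ra; RANK=un; TOR=ol


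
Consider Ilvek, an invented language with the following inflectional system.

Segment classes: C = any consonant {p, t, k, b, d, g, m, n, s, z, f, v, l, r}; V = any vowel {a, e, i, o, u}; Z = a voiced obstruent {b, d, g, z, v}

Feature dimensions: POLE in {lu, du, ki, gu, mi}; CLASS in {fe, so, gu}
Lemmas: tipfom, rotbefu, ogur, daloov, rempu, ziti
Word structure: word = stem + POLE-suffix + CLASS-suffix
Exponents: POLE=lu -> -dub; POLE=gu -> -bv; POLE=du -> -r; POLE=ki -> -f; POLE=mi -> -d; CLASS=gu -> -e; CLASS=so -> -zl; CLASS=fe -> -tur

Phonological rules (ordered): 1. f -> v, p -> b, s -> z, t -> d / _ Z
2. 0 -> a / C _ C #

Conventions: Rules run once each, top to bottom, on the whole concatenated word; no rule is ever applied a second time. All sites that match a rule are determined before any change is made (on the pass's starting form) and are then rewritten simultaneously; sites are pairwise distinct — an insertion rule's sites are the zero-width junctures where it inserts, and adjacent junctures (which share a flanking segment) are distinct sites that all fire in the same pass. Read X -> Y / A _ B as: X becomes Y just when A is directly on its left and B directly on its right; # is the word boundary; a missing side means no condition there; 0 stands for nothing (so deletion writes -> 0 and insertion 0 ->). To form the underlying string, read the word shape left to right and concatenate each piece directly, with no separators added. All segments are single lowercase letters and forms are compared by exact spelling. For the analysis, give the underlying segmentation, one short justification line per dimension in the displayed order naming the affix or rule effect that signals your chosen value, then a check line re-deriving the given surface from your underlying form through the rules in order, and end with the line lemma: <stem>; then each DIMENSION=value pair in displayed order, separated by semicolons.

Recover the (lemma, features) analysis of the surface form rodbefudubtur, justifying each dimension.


underlying: rotbefu-dub-tur
POLE=lu - signalled by the affix -dub
CLASS=fe - signalled by the affix -tur
check: rotbefudubtur -> rodbefudubtur -> rodbefudubtur
lemma: rotbefu; POLE=lu; CLASS=fe
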